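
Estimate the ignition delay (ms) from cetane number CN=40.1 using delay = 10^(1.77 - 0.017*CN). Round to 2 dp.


delay = 10^(1.77 - 0.017*CN)
Exponent = 1.77 - 0.017*40.1 = 1.0883
delay = 10^1.0883 = 12.25 ms


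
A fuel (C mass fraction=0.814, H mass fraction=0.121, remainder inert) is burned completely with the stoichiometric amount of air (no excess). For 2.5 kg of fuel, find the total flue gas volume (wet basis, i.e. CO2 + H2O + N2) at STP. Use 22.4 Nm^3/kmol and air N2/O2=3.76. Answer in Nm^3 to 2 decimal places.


Per kg fuel: CO2 = (C/12 kmol)*22.4 = (0.814/12)*22.4 = 1.51947 Nm^3
Per kg fuel: H2O = (H/2 kmol)*22.4 = (0.121/2)*22.4 = 1.35520 Nm^3
O2 needed per kg fuel = C/12 + H/4 = 0.814/12 + 0.121/4 = 0.09808333 kmol
Per kg fuel: N2 = O2*3.76*22.4 = 0.09808333*3.76*22.4 = 8.26097 Nm^3
Total per kg = 1.51947 + 1.35520 + 8.26097 = 11.13564 Nm^3
Total = 11.13564 * 2.5 = 27.84 Nm^3


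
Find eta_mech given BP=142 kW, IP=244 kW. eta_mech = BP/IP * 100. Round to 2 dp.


eta_mech = (BP / IP) * 100
Ratio = 142 / 244 = 0.5820
eta_mech = 0.5820 * 100 = 58.20%


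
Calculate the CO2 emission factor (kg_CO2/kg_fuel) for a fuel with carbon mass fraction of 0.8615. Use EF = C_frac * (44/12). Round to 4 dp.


EF = C_frac * (M_CO2 / M_C)
EF = 0.8615 * (44/12)
EF = 0.8615 * 3.666667 = 3.1588 kg_CO2/kg_fuel


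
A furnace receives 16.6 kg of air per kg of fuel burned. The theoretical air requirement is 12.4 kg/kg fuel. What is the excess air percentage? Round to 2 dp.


Excess air = actual - stoichiometric = 16.6 - 12.4 = 4.20 kg/kg fuel
Excess air % = (excess / stoich) * 100 = (4.20 / 12.4) * 100 = 33.87%


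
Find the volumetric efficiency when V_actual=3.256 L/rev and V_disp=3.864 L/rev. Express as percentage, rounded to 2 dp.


eta_v = (V_actual / V_disp) * 100
Ratio = 3.256 / 3.864 = 0.8427
eta_v = 0.8427 * 100 = 84.27%


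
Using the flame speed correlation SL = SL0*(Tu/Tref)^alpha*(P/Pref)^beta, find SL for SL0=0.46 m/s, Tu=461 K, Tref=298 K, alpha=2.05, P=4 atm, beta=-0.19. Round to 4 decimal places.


SL = SL0 * (Tu/Tref)^alpha * (P/Pref)^beta
T ratio = 461/298 = 1.54697987
(T ratio)^alpha = 1.54697987^2.05 = 2.445927
(P/Pref)^beta = 4^(-0.19) = 0.768438
SL = 0.46 * 2.445927 * 0.768438 = 0.8646 m/s


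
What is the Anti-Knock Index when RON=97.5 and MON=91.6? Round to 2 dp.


AKI = (RON + MON) / 2
AKI = (97.5 + 91.6) / 2
AKI = 189.1 / 2 = 94.55


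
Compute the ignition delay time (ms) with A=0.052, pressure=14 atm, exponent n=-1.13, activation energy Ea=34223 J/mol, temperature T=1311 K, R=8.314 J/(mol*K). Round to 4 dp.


tau = A * P^n * exp(Ea/(R*T))
P^n = 14^(-1.13) = 0.05068452
Ea/(R*T) = 34223/(8.314*1311) = 3.139824
exp(Ea/(R*T)) = 23.099811
tau = 0.052 * 0.05068452 * 23.099811 = 0.0609 ms


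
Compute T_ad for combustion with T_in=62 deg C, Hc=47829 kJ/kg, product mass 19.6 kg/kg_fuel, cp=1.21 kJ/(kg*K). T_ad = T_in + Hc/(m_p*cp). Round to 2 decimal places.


T_ad = T_in + Hc / (m_p * cp)
Denominator = 19.6 * 1.21 = 23.7160
Temperature rise = 47829 / 23.7160 = 2016.74 K
T_ad = 62 + 2016.74 = 2078.74 deg C


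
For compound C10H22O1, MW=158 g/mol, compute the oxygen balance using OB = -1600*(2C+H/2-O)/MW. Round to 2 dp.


OB = -1600 * (2C + H/2 - O) / MW
Inner = 2*10 + 22/2 - 1 = 30.00
OB = -1600 * 30.00 / 158 = -303.80%


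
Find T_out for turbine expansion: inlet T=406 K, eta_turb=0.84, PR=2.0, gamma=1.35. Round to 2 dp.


T_out = T_in * (1 - eta * (1 - PR^(-(gamma-1)/gamma)))
Exponent = -(1.35-1)/1.35 = -0.25925926
PR^exp = 2.0^(-0.25925926) = 0.83551680
Factor = 1 - 0.84*(1 - 0.83551680) = 0.86183411
T_out = 406 * 0.86183411 = 349.90 K


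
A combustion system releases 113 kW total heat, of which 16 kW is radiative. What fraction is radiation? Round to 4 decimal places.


f_rad = Q_rad / Q_total
f_rad = 16 / 113 = 0.1416


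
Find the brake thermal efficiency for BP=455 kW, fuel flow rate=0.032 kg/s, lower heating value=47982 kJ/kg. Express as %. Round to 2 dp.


eta_BTE = (BP / (mf * LHV)) * 100
Denominator = 0.032 * 47982 = 1535.4240 kW
eta_BTE = (455 / 1535.4240) * 100 = 29.63%


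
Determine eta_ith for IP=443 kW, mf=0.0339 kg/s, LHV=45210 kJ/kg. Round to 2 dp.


eta_ith = (IP / (mf * LHV)) * 100
Denominator = 0.0339 * 45210 = 1532.6190 kW
eta_ith = (443 / 1532.6190) * 100 = 28.90%


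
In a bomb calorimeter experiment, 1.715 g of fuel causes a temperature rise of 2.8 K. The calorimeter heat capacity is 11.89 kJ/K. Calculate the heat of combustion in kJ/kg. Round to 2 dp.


Hc = C_cal * delta_T / m_fuel
Q_released = 11.89 * 2.8 = 33.2920 kJ
m_fuel = 1.715 g = 1.715/1000 kg = 0.001715 kg
Hc = 33.2920 / 0.001715 = 19412.24 kJ/kg


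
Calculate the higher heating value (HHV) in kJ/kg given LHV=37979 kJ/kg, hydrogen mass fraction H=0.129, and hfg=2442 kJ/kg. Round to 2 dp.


HHV = LHV + hfg * 9 * H
Water addition = 2442 * 9 * 0.129 = 2835.162 kJ/kg
HHV = 37979 + 2835.162 = 40814.16 kJ/kg


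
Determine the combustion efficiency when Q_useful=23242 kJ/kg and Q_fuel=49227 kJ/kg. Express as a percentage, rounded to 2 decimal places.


Efficiency = (Q_useful / Q_fuel) * 100
Efficiency = (23242 / 49227) * 100
Efficiency = 0.4721 * 100 = 47.21%


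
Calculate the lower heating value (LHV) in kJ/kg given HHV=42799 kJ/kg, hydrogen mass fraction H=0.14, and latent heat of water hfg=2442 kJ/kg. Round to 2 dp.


LHV = HHV - hfg * 9 * H
Water correction = 2442 * 9 * 0.14 = 3076.920 kJ/kg
LHV = 42799 - 3076.920 = 39722.08 kJ/kg


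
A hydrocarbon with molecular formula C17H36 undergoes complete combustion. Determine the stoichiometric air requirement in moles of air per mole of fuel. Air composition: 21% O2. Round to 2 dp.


Balanced combustion: C17H36 + 26 O2 -> 17 CO2 + 18 H2O
O2 needed = C + H/4 = 17 + 36/4 = 26.00 moles
Air moles = O2 / 0.21 = 26.00 / 0.21 = 123.81 moles air


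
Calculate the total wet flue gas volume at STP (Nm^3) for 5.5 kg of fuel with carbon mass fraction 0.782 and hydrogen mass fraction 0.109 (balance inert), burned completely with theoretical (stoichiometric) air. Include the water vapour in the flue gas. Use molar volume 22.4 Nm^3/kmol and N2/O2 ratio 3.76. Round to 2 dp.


Per kg fuel: CO2 = (C/12 kmol)*22.4 = (0.782/12)*22.4 = 1.45973 Nm^3
Per kg fuel: H2O = (H/2 kmol)*22.4 = (0.109/2)*22.4 = 1.22080 Nm^3
O2 needed per kg fuel = C/12 + H/4 = 0.782/12 + 0.109/4 = 0.09241667 kmol
Per kg fuel: N2 = O2*3.76*22.4 = 0.09241667*3.76*22.4 = 7.78370 Nm^3
Total per kg = 1.45973 + 1.22080 + 7.78370 = 10.46423 Nm^3
Total = 10.46423 * 5.5 = 57.55 Nm^3


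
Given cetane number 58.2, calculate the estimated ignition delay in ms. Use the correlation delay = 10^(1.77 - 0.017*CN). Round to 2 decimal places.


delay = 10^(1.77 - 0.017*CN)
Exponent = 1.77 - 0.017*58.2 = 0.7806
delay = 10^0.7806 = 6.03 ms


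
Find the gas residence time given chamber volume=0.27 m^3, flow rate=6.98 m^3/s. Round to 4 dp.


tau = V / Q_flow
tau = 0.27 / 6.98 = 0.0387 s


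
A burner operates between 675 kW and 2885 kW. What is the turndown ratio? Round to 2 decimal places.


TDR = Q_max / Q_min
TDR = 2885 / 675 = 4.27


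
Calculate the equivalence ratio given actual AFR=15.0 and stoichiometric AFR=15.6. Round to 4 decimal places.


phi = AFR_stoich / AFR_actual
phi = 15.6 / 15.0 = 1.0400


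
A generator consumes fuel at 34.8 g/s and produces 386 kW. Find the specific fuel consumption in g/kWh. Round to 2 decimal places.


SFC = (mf / BP) * 3600
Rate = 34.8 / 386 = 0.090155 g/(s*kW)
SFC = 0.090155 * 3600 = 324.56 g/kWh


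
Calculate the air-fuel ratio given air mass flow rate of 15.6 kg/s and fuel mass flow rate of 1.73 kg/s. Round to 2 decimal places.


AFR = m_air / m_fuel
AFR = 15.6 / 1.73 = 9.02


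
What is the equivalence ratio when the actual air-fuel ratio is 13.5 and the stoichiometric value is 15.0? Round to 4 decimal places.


phi = AFR_stoich / AFR_actual
phi = 15.0 / 13.5 = 1.1111


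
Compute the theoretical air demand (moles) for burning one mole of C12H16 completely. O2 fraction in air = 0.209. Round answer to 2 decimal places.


Balanced combustion: C12H16 + 16 O2 -> 12 CO2 + 8 H2O
O2 needed = C + H/4 = 12 + 16/4 = 16.00 moles
Air moles = O2 / 0.209 = 16.00 / 0.209 = 76.56 moles air


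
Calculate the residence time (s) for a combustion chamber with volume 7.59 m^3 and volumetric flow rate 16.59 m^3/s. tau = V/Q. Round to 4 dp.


tau = V / Q_flow
tau = 7.59 / 16.59 = 0.4575 s


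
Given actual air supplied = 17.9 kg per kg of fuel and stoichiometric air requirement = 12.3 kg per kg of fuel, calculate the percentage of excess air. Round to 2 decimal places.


Excess air = actual - stoichiometric = 17.9 - 12.3 = 5.60 kg/kg fuel
Excess air % = (excess / stoich) * 100 = (5.60 / 12.3) * 100 = 45.53%


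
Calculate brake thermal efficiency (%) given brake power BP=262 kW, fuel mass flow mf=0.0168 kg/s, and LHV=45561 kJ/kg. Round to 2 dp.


eta_BTE = (BP / (mf * LHV)) * 100
Denominator = 0.0168 * 45561 = 765.4248 kW
eta_BTE = (262 / 765.4248) * 100 = 34.23%


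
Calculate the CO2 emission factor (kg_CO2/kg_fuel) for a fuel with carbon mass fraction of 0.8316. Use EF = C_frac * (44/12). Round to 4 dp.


EF = C_frac * (M_CO2 / M_C)
EF = 0.8316 * (44/12)
EF = 0.8316 * 3.666667 = 3.0492 kg_CO2/kg_fuel


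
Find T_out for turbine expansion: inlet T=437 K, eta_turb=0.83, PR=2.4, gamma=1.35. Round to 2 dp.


T_out = T_in * (1 - eta * (1 - PR^(-(gamma-1)/gamma)))
Exponent = -(1.35-1)/1.35 = -0.25925926
PR^exp = 2.4^(-0.25925926) = 0.79694200
Factor = 1 - 0.83*(1 - 0.79694200) = 0.83146186
T_out = 437 * 0.83146186 = 363.35 K


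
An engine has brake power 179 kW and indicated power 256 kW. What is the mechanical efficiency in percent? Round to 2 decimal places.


eta_mech = (BP / IP) * 100
Ratio = 179 / 256 = 0.6992
eta_mech = 0.6992 * 100 = 69.92%


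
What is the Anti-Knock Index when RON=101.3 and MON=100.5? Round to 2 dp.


AKI = (RON + MON) / 2
AKI = (101.3 + 100.5) / 2
AKI = 201.8 / 2 = 100.90


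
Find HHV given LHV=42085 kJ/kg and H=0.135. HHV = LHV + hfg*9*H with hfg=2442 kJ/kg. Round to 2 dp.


HHV = LHV + hfg * 9 * H
Water addition = 2442 * 9 * 0.135 = 2967.030 kJ/kg
HHV = 42085 + 2967.030 = 45052.03 kJ/kg


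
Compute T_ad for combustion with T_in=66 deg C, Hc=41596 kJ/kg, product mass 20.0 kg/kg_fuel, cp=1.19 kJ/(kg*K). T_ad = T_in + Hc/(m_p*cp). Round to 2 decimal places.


T_ad = T_in + Hc / (m_p * cp)
Denominator = 20.0 * 1.19 = 23.8000
Temperature rise = 41596 / 23.8000 = 1747.73 K
T_ad = 66 + 1747.73 = 1813.73 deg C


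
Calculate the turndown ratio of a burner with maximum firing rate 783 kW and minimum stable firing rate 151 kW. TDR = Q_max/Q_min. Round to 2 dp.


TDR = Q_max / Q_min
TDR = 783 / 151 = 5.19


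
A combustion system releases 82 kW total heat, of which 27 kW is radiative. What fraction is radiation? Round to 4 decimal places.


f_rad = Q_rad / Q_total
f_rad = 27 / 82 = 0.3293


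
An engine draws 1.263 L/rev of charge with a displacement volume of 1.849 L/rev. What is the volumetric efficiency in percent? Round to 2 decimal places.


eta_v = (V_actual / V_disp) * 100
Ratio = 1.263 / 1.849 = 0.6831
eta_v = 0.6831 * 100 = 68.31%


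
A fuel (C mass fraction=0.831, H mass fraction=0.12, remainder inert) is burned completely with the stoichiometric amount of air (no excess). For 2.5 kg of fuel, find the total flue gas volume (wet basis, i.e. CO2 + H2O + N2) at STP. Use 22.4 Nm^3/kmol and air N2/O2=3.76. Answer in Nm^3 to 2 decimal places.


Per kg fuel: CO2 = (C/12 kmol)*22.4 = (0.831/12)*22.4 = 1.55120 Nm^3
Per kg fuel: H2O = (H/2 kmol)*22.4 = (0.12/2)*22.4 = 1.34400 Nm^3
O2 needed per kg fuel = C/12 + H/4 = 0.831/12 + 0.12/4 = 0.09925000 kmol
Per kg fuel: N2 = O2*3.76*22.4 = 0.09925000*3.76*22.4 = 8.35923 Nm^3
Total per kg = 1.55120 + 1.34400 + 8.35923 = 11.25443 Nm^3
Total = 11.25443 * 2.5 = 28.14 Nm^3


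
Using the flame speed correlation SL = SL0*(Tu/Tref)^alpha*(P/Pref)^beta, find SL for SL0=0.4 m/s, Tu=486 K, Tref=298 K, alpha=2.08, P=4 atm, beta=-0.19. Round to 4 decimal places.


SL = SL0 * (Tu/Tref)^alpha * (P/Pref)^beta
T ratio = 486/298 = 1.63087248
(T ratio)^alpha = 1.63087248^2.08 = 2.765882
(P/Pref)^beta = 4^(-0.19) = 0.768438
SL = 0.4 * 2.765882 * 0.768438 = 0.8502 m/s


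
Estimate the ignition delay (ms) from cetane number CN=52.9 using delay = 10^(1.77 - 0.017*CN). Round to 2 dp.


delay = 10^(1.77 - 0.017*CN)
Exponent = 1.77 - 0.017*52.9 = 0.8707
delay = 10^0.8707 = 7.43 ms


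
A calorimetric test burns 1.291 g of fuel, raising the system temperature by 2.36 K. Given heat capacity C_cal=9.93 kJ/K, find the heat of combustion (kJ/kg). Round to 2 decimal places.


Hc = C_cal * delta_T / m_fuel
Q_released = 9.93 * 2.36 = 23.4348 kJ
m_fuel = 1.291 g = 1.291/1000 kg = 0.001291 kg
Hc = 23.4348 / 0.001291 = 18152.44 kJ/kg


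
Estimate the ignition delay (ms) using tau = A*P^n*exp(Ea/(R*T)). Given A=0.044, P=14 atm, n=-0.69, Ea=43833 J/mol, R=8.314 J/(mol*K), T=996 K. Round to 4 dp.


tau = A * P^n * exp(Ea/(R*T))
P^n = 14^(-0.69) = 0.16187197
Ea/(R*T) = 43833/(8.314*996) = 5.293365
exp(Ea/(R*T)) = 199.011964
tau = 0.044 * 0.16187197 * 199.011964 = 1.4174 ms


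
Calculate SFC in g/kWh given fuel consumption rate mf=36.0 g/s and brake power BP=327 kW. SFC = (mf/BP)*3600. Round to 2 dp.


SFC = (mf / BP) * 3600
Rate = 36.0 / 327 = 0.110092 g/(s*kW)
SFC = 0.110092 * 3600 = 396.33 g/kWh


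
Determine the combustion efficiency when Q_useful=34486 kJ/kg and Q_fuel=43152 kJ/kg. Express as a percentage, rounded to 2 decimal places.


Efficiency = (Q_useful / Q_fuel) * 100
Efficiency = (34486 / 43152) * 100
Efficiency = 0.7992 * 100 = 79.92%


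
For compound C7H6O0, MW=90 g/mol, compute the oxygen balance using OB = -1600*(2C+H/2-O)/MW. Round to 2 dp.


OB = -1600 * (2C + H/2 - O) / MW
Inner = 2*7 + 6/2 - 0 = 17.00
OB = -1600 * 17.00 / 90 = -302.22%


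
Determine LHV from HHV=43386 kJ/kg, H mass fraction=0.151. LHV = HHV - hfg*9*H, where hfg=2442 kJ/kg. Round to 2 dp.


LHV = HHV - hfg * 9 * H
Water correction = 2442 * 9 * 0.151 = 3318.678 kJ/kg
LHV = 43386 - 3318.678 = 40067.32 kJ/kg


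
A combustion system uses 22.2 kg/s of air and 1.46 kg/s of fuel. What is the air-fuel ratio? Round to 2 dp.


AFR = m_air / m_fuel
AFR = 22.2 / 1.46 = 15.21


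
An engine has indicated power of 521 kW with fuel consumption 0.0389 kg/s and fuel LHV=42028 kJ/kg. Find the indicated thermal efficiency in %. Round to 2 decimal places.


eta_ith = (IP / (mf * LHV)) * 100
Denominator = 0.0389 * 42028 = 1634.8892 kW
eta_ith = (521 / 1634.8892) * 100 = 31.87%


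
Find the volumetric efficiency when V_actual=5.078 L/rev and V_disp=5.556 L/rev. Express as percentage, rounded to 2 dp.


eta_v = (V_actual / V_disp) * 100
Ratio = 5.078 / 5.556 = 0.9140
eta_v = 0.9140 * 100 = 91.40%


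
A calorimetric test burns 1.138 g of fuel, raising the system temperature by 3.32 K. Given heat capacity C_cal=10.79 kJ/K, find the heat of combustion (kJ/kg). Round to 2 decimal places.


Hc = C_cal * delta_T / m_fuel
Q_released = 10.79 * 3.32 = 35.8228 kJ
m_fuel = 1.138 g = 1.138/1000 kg = 0.001138 kg
Hc = 35.8228 / 0.001138 = 31478.73 kJ/kg


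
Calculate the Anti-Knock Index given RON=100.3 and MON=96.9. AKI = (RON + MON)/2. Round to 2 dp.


AKI = (RON + MON) / 2
AKI = (100.3 + 96.9) / 2
AKI = 197.2 / 2 = 98.60


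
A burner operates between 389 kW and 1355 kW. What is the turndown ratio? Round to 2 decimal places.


TDR = Q_max / Q_min
TDR = 1355 / 389 = 3.48


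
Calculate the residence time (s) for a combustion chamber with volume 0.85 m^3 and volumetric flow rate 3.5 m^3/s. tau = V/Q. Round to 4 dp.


tau = V / Q_flow
tau = 0.85 / 3.5 = 0.2429 s


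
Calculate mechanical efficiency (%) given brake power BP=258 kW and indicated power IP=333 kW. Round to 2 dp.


eta_mech = (BP / IP) * 100
Ratio = 258 / 333 = 0.7748
eta_mech = 0.7748 * 100 = 77.48%


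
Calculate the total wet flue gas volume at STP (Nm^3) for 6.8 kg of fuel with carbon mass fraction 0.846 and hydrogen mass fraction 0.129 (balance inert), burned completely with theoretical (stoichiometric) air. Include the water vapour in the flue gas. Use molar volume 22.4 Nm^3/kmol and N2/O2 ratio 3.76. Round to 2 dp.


Per kg fuel: CO2 = (C/12 kmol)*22.4 = (0.846/12)*22.4 = 1.57920 Nm^3
Per kg fuel: H2O = (H/2 kmol)*22.4 = (0.129/2)*22.4 = 1.44480 Nm^3
O2 needed per kg fuel = C/12 + H/4 = 0.846/12 + 0.129/4 = 0.10275000 kmol
Per kg fuel: N2 = O2*3.76*22.4 = 0.10275000*3.76*22.4 = 8.65402 Nm^3
Total per kg = 1.57920 + 1.44480 + 8.65402 = 11.67802 Nm^3
Total = 11.67802 * 6.8 = 79.41 Nm^3


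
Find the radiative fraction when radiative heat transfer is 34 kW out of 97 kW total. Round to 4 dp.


f_rad = Q_rad / Q_total
f_rad = 34 / 97 = 0.3505


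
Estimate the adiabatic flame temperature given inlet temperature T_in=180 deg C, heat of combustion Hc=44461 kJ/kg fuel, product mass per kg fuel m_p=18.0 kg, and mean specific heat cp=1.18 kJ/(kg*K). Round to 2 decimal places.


T_ad = T_in + Hc / (m_p * cp)
Denominator = 18.0 * 1.18 = 21.2400
Temperature rise = 44461 / 21.2400 = 2093.27 K
T_ad = 180 + 2093.27 = 2273.27 deg C


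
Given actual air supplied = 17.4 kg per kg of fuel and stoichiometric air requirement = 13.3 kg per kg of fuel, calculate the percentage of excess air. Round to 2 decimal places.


Excess air = actual - stoichiometric = 17.4 - 13.3 = 4.10 kg/kg fuel
Excess air % = (excess / stoich) * 100 = (4.10 / 13.3) * 100 = 30.83%


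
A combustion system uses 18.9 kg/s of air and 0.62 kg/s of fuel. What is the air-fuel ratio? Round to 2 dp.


AFR = m_air / m_fuel
AFR = 18.9 / 0.62 = 30.48


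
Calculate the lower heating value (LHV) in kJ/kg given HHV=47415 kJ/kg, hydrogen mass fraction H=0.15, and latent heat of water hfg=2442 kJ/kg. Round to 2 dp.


LHV = HHV - hfg * 9 * H
Water correction = 2442 * 9 * 0.15 = 3296.700 kJ/kg
LHV = 47415 - 3296.700 = 44118.30 kJ/kg


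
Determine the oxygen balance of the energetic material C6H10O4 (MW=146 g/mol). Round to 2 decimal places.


OB = -1600 * (2C + H/2 - O) / MW
Inner = 2*6 + 10/2 - 4 = 13.00
OB = -1600 * 13.00 / 146 = -142.47%


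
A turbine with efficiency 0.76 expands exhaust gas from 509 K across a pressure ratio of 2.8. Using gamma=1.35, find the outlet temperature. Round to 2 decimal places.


T_out = T_in * (1 - eta * (1 - PR^(-(gamma-1)/gamma)))
Exponent = -(1.35-1)/1.35 = -0.25925926
PR^exp = 2.8^(-0.25925926) = 0.76572026
Factor = 1 - 0.76*(1 - 0.76572026) = 0.82194740
T_out = 509 * 0.82194740 = 418.37 K


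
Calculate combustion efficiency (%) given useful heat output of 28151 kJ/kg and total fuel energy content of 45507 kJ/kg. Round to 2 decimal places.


Efficiency = (Q_useful / Q_fuel) * 100
Efficiency = (28151 / 45507) * 100
Efficiency = 0.6186 * 100 = 61.86%


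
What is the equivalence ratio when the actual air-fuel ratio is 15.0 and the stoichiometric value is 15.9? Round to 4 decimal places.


phi = AFR_stoich / AFR_actual
phi = 15.9 / 15.0 = 1.0600


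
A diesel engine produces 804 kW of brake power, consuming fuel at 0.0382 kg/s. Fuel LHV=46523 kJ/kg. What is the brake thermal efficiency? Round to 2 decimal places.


eta_BTE = (BP / (mf * LHV)) * 100
Denominator = 0.0382 * 46523 = 1777.1786 kW
eta_BTE = (804 / 1777.1786) * 100 = 45.24%


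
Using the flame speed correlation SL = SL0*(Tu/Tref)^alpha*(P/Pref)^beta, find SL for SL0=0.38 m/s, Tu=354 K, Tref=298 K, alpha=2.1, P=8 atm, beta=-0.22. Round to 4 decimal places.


SL = SL0 * (Tu/Tref)^alpha * (P/Pref)^beta
T ratio = 354/298 = 1.18791946
(T ratio)^alpha = 1.18791946^2.1 = 1.435664
(P/Pref)^beta = 8^(-0.22) = 0.632878
SL = 0.38 * 1.435664 * 0.632878 = 0.3453 m/s


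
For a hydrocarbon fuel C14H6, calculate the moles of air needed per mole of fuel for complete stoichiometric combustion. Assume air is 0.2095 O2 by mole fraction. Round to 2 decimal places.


Balanced combustion: C14H6 + 15.5 O2 -> 14 CO2 + 3 H2O
O2 needed = C + H/4 = 14 + 6/4 = 15.50 moles
Air moles = O2 / 0.2095 = 15.50 / 0.2095 = 73.99 moles air


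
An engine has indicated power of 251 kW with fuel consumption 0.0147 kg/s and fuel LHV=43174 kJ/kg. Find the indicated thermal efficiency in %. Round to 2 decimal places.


eta_ith = (IP / (mf * LHV)) * 100
Denominator = 0.0147 * 43174 = 634.6578 kW
eta_ith = (251 / 634.6578) * 100 = 39.55%


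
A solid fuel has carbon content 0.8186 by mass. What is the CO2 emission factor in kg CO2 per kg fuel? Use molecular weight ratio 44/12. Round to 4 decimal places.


EF = C_frac * (M_CO2 / M_C)
EF = 0.8186 * (44/12)
EF = 0.8186 * 3.666667 = 3.0015 kg_CO2/kg_fuel


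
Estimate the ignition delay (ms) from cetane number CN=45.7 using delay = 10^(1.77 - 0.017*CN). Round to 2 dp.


delay = 10^(1.77 - 0.017*CN)
Exponent = 1.77 - 0.017*45.7 = 0.9931
delay = 10^0.9931 = 9.84 ms


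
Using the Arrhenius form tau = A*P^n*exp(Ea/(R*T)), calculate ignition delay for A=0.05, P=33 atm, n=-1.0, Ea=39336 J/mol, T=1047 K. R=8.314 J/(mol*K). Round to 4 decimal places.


tau = A * P^n * exp(Ea/(R*T))
P^n = 33^(-1.0) = 0.03030303
Ea/(R*T) = 39336/(8.314*1047) = 4.518908
exp(Ea/(R*T)) = 91.735362
tau = 0.05 * 0.03030303 * 91.735362 = 0.1390 ms


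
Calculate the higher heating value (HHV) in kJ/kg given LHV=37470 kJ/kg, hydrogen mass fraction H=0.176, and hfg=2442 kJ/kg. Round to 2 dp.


HHV = LHV + hfg * 9 * H
Water addition = 2442 * 9 * 0.176 = 3868.128 kJ/kg
HHV = 37470 + 3868.128 = 41338.13 kJ/kg


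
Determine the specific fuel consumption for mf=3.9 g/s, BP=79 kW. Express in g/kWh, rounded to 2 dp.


SFC = (mf / BP) * 3600
Rate = 3.9 / 79 = 0.049367 g/(s*kW)
SFC = 0.049367 * 3600 = 177.72 g/kWh


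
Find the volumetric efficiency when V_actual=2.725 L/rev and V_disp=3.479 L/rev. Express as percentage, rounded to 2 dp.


eta_v = (V_actual / V_disp) * 100
Ratio = 2.725 / 3.479 = 0.7833
eta_v = 0.7833 * 100 = 78.33%


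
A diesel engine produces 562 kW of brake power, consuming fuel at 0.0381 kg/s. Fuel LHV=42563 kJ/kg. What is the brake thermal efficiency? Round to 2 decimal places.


eta_BTE = (BP / (mf * LHV)) * 100
Denominator = 0.0381 * 42563 = 1621.6503 kW
eta_BTE = (562 / 1621.6503) * 100 = 34.66%


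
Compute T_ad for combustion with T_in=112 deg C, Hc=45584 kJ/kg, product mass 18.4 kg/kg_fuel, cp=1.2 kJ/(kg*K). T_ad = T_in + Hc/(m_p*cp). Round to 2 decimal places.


T_ad = T_in + Hc / (m_p * cp)
Denominator = 18.4 * 1.2 = 22.0800
Temperature rise = 45584 / 22.0800 = 2064.49 K
T_ad = 112 + 2064.49 = 2176.49 deg C


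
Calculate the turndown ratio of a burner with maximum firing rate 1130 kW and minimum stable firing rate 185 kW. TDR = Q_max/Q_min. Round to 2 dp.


TDR = Q_max / Q_min
TDR = 1130 / 185 = 6.11


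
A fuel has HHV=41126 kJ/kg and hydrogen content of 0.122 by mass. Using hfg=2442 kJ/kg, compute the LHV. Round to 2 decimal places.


LHV = HHV - hfg * 9 * H
Water correction = 2442 * 9 * 0.122 = 2681.316 kJ/kg
LHV = 41126 - 2681.316 = 38444.68 kJ/kg


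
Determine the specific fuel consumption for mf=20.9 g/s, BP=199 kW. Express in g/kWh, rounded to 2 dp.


SFC = (mf / BP) * 3600
Rate = 20.9 / 199 = 0.105025 g/(s*kW)
SFC = 0.105025 * 3600 = 378.09 g/kWh


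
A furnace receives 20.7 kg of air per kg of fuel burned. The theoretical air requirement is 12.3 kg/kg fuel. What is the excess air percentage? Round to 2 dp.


Excess air = actual - stoichiometric = 20.7 - 12.3 = 8.40 kg/kg fuel
Excess air % = (excess / stoich) * 100 = (8.40 / 12.3) * 100 = 68.29%


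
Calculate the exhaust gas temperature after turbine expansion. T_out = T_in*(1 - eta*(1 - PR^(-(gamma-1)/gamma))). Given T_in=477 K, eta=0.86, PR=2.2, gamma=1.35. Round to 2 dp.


T_out = T_in * (1 - eta * (1 - PR^(-(gamma-1)/gamma)))
Exponent = -(1.35-1)/1.35 = -0.25925926
PR^exp = 2.2^(-0.25925926) = 0.81512413
Factor = 1 - 0.86*(1 - 0.81512413) = 0.84100675
T_out = 477 * 0.84100675 = 401.16 K


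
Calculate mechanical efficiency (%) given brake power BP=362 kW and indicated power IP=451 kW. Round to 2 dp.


eta_mech = (BP / IP) * 100
Ratio = 362 / 451 = 0.8027
eta_mech = 0.8027 * 100 = 80.27%


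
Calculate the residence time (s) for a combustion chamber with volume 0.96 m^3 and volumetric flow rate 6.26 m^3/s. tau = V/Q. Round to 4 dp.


tau = V / Q_flow
tau = 0.96 / 6.26 = 0.1534 s


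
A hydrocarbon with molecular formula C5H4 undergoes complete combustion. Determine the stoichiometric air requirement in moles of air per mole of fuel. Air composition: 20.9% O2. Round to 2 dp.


Balanced combustion: C5H4 + 6 O2 -> 5 CO2 + 2 H2O
O2 needed = C + H/4 = 5 + 4/4 = 6.00 moles
Air moles = O2 / 0.209 = 6.00 / 0.209 = 28.71 moles air


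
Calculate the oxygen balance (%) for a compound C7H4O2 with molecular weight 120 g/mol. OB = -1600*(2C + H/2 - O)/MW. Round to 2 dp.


OB = -1600 * (2C + H/2 - O) / MW
Inner = 2*7 + 4/2 - 2 = 14.00
OB = -1600 * 14.00 / 120 = -186.67%


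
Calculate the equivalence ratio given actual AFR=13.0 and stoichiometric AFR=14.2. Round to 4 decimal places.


phi = AFR_stoich / AFR_actual
phi = 14.2 / 13.0 = 1.0923


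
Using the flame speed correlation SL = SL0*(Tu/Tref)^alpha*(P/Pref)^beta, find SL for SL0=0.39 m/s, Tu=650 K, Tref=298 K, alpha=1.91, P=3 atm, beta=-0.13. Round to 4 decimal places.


SL = SL0 * (Tu/Tref)^alpha * (P/Pref)^beta
T ratio = 650/298 = 2.18120805
(T ratio)^alpha = 2.18120805^1.91 = 4.435182
(P/Pref)^beta = 3^(-0.13) = 0.866910
SL = 0.39 * 4.435182 * 0.866910 = 1.4995 m/s


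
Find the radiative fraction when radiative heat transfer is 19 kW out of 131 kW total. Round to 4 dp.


f_rad = Q_rad / Q_total
f_rad = 19 / 131 = 0.1450


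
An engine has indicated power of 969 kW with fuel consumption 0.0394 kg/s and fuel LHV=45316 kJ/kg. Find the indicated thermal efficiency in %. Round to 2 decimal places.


eta_ith = (IP / (mf * LHV)) * 100
Denominator = 0.0394 * 45316 = 1785.4504 kW
eta_ith = (969 / 1785.4504) * 100 = 54.27%


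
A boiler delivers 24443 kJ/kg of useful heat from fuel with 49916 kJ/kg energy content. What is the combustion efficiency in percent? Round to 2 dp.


Efficiency = (Q_useful / Q_fuel) * 100
Efficiency = (24443 / 49916) * 100
Efficiency = 0.4897 * 100 = 48.97%


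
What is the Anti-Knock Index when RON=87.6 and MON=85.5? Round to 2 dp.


AKI = (RON + MON) / 2
AKI = (87.6 + 85.5) / 2
AKI = 173.1 / 2 = 86.55


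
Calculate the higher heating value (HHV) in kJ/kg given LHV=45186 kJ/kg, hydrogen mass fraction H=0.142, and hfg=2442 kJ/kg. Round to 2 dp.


HHV = LHV + hfg * 9 * H
Water addition = 2442 * 9 * 0.142 = 3120.876 kJ/kg
HHV = 45186 + 3120.876 = 48306.88 kJ/kg


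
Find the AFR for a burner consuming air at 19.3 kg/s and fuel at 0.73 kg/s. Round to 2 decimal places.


AFR = m_air / m_fuel
AFR = 19.3 / 0.73 = 26.44


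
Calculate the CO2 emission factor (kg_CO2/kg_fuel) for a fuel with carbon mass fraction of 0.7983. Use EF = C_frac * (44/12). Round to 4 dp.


EF = C_frac * (M_CO2 / M_C)
EF = 0.7983 * (44/12)
EF = 0.7983 * 3.666667 = 2.9271 kg_CO2/kg_fuel


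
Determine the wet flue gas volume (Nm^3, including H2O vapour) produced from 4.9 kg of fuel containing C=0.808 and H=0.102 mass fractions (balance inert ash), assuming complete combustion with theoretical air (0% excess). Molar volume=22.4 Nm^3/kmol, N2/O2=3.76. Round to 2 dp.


Per kg fuel: CO2 = (C/12 kmol)*22.4 = (0.808/12)*22.4 = 1.50827 Nm^3
Per kg fuel: H2O = (H/2 kmol)*22.4 = (0.102/2)*22.4 = 1.14240 Nm^3
O2 needed per kg fuel = C/12 + H/4 = 0.808/12 + 0.102/4 = 0.09283333 kmol
Per kg fuel: N2 = O2*3.76*22.4 = 0.09283333*3.76*22.4 = 7.81879 Nm^3
Total per kg = 1.50827 + 1.14240 + 7.81879 = 10.46946 Nm^3
Total = 10.46946 * 4.9 = 51.30 Nm^3


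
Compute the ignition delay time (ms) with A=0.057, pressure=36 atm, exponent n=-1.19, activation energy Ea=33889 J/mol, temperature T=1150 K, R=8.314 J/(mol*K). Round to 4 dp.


tau = A * P^n * exp(Ea/(R*T))
P^n = 36^(-1.19) = 0.01406048
Ea/(R*T) = 33889/(8.314*1150) = 3.544467
exp(Ea/(R*T)) = 34.621215
tau = 0.057 * 0.01406048 * 34.621215 = 0.0277 ms


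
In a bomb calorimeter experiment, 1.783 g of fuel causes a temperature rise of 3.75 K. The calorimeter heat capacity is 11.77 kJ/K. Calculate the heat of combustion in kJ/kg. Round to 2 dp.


Hc = C_cal * delta_T / m_fuel
Q_released = 11.77 * 3.75 = 44.1375 kJ
m_fuel = 1.783 g = 1.783/1000 kg = 0.001783 kg
Hc = 44.1375 / 0.001783 = 24754.63 kJ/kg


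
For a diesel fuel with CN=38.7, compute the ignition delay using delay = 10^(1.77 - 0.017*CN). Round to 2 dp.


delay = 10^(1.77 - 0.017*CN)
Exponent = 1.77 - 0.017*38.7 = 1.1121
delay = 10^1.1121 = 12.94 ms


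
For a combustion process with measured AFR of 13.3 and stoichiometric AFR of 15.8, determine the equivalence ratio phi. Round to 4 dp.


phi = AFR_stoich / AFR_actual
phi = 15.8 / 13.3 = 1.1880


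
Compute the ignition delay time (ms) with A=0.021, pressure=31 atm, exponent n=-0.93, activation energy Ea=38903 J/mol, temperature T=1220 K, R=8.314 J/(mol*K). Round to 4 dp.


tau = A * P^n * exp(Ea/(R*T))
P^n = 31^(-0.93) = 0.04102359
Ea/(R*T) = 38903/(8.314*1220) = 3.835423
exp(Ea/(R*T)) = 46.313003
tau = 0.021 * 0.04102359 * 46.313003 = 0.0399 ms


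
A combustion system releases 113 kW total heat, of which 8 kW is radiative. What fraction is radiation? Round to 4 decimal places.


f_rad = Q_rad / Q_total
f_rad = 8 / 113 = 0.0708


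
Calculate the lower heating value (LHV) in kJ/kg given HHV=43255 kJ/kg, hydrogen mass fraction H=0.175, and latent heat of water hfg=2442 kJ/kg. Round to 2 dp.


LHV = HHV - hfg * 9 * H
Water correction = 2442 * 9 * 0.175 = 3846.150 kJ/kg
LHV = 43255 - 3846.150 = 39408.85 kJ/kg


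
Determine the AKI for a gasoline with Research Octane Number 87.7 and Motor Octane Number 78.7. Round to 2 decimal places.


AKI = (RON + MON) / 2
AKI = (87.7 + 78.7) / 2
AKI = 166.4 / 2 = 83.20


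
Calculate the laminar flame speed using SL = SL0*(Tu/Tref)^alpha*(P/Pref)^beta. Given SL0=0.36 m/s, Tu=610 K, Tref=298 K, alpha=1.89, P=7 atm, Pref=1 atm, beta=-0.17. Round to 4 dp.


SL = SL0 * (Tu/Tref)^alpha * (P/Pref)^beta
T ratio = 610/298 = 2.04697987
(T ratio)^alpha = 2.04697987^1.89 = 3.872618
(P/Pref)^beta = 7^(-0.17) = 0.718345
SL = 0.36 * 3.872618 * 0.718345 = 1.0015 m/s


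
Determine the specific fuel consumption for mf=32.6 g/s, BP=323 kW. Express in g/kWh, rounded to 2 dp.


SFC = (mf / BP) * 3600
Rate = 32.6 / 323 = 0.100929 g/(s*kW)
SFC = 0.100929 * 3600 = 363.34 g/kWh


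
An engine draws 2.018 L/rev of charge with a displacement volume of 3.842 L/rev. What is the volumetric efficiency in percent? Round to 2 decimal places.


eta_v = (V_actual / V_disp) * 100
Ratio = 2.018 / 3.842 = 0.5252
eta_v = 0.5252 * 100 = 52.52%


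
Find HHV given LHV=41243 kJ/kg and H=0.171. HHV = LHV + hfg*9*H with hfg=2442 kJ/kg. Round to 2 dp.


HHV = LHV + hfg * 9 * H
Water addition = 2442 * 9 * 0.171 = 3758.238 kJ/kg
HHV = 41243 + 3758.238 = 45001.24 kJ/kg


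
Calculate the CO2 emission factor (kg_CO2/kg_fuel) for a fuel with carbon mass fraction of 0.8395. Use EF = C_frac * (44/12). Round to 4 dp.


EF = C_frac * (M_CO2 / M_C)
EF = 0.8395 * (44/12)
EF = 0.8395 * 3.666667 = 3.0782 kg_CO2/kg_fuel


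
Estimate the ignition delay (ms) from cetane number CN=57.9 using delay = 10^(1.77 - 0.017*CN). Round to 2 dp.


delay = 10^(1.77 - 0.017*CN)
Exponent = 1.77 - 0.017*57.9 = 0.7857
delay = 10^0.7857 = 6.11 ms


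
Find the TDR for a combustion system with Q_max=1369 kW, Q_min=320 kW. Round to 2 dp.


TDR = Q_max / Q_min
TDR = 1369 / 320 = 4.28


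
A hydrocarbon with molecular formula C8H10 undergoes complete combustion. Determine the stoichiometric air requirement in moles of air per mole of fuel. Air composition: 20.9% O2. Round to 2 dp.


Balanced combustion: C8H10 + 10.5 O2 -> 8 CO2 + 5 H2O
O2 needed = C + H/4 = 8 + 10/4 = 10.50 moles
Air moles = O2 / 0.209 = 10.50 / 0.209 = 50.24 moles air


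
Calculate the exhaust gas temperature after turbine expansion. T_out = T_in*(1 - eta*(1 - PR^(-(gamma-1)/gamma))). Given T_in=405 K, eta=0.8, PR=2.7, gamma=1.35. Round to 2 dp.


T_out = T_in * (1 - eta * (1 - PR^(-(gamma-1)/gamma)))
Exponent = -(1.35-1)/1.35 = -0.25925926
PR^exp = 2.7^(-0.25925926) = 0.77297411
Factor = 1 - 0.8*(1 - 0.77297411) = 0.81837929
T_out = 405 * 0.81837929 = 331.44 K


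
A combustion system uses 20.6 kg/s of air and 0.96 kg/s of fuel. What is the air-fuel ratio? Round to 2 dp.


AFR = m_air / m_fuel
AFR = 20.6 / 0.96 = 21.46


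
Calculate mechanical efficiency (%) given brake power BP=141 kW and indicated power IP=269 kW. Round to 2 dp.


eta_mech = (BP / IP) * 100
Ratio = 141 / 269 = 0.5242
eta_mech = 0.5242 * 100 = 52.42%


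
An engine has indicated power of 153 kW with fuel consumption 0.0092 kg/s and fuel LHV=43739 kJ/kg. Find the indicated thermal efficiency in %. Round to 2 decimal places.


eta_ith = (IP / (mf * LHV)) * 100
Denominator = 0.0092 * 43739 = 402.3988 kW
eta_ith = (153 / 402.3988) * 100 = 38.02%


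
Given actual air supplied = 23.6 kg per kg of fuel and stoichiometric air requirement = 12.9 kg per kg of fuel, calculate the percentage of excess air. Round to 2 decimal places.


Excess air = actual - stoichiometric = 23.6 - 12.9 = 10.70 kg/kg fuel
Excess air % = (excess / stoich) * 100 = (10.70 / 12.9) * 100 = 82.95%


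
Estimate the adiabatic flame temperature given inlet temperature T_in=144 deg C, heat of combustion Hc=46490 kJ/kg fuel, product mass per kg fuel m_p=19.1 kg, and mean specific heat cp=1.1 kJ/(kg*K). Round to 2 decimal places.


T_ad = T_in + Hc / (m_p * cp)
Denominator = 19.1 * 1.1 = 21.0100
Temperature rise = 46490 / 21.0100 = 2212.76 K
T_ad = 144 + 2212.76 = 2356.76 deg C


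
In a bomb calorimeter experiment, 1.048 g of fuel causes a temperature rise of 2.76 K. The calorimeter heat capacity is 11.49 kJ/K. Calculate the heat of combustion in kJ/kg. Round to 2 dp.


Hc = C_cal * delta_T / m_fuel
Q_released = 11.49 * 2.76 = 31.7124 kJ
m_fuel = 1.048 g = 1.048/1000 kg = 0.001048 kg
Hc = 31.7124 / 0.001048 = 30259.92 kJ/kg


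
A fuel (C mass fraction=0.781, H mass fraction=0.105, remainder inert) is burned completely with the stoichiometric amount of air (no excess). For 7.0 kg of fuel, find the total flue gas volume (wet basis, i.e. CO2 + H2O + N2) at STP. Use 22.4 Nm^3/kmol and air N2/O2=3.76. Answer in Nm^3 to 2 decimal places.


Per kg fuel: CO2 = (C/12 kmol)*22.4 = (0.781/12)*22.4 = 1.45787 Nm^3
Per kg fuel: H2O = (H/2 kmol)*22.4 = (0.105/2)*22.4 = 1.17600 Nm^3
O2 needed per kg fuel = C/12 + H/4 = 0.781/12 + 0.105/4 = 0.09133333 kmol
Per kg fuel: N2 = O2*3.76*22.4 = 0.09133333*3.76*22.4 = 7.69246 Nm^3
Total per kg = 1.45787 + 1.17600 + 7.69246 = 10.32633 Nm^3
Total = 10.32633 * 7.0 = 72.28 Nm^3


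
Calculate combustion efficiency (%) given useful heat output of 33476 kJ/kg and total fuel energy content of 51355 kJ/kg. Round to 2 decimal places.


Efficiency = (Q_useful / Q_fuel) * 100
Efficiency = (33476 / 51355) * 100
Efficiency = 0.6519 * 100 = 65.19%


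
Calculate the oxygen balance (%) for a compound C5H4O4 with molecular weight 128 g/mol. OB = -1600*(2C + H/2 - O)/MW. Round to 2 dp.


OB = -1600 * (2C + H/2 - O) / MW
Inner = 2*5 + 4/2 - 4 = 8.00
OB = -1600 * 8.00 / 128 = -100.00%


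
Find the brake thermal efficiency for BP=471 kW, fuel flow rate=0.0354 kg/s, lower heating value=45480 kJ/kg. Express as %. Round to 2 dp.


eta_BTE = (BP / (mf * LHV)) * 100
Denominator = 0.0354 * 45480 = 1609.9920 kW
eta_BTE = (471 / 1609.9920) * 100 = 29.25%


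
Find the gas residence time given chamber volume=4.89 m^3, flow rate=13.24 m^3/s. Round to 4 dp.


tau = V / Q_flow
tau = 4.89 / 13.24 = 0.3693 s


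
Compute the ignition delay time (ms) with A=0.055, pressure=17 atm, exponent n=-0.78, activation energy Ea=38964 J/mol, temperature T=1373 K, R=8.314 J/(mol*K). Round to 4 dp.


tau = A * P^n * exp(Ea/(R*T))
P^n = 17^(-0.78) = 0.10971092
Ea/(R*T) = 38964/(8.314*1373) = 3.413367
exp(Ea/(R*T)) = 30.367317
tau = 0.055 * 0.10971092 * 30.367317 = 0.1832 ms


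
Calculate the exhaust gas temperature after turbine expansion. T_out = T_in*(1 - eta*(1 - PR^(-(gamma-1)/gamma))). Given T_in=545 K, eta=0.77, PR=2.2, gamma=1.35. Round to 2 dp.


T_out = T_in * (1 - eta * (1 - PR^(-(gamma-1)/gamma)))
Exponent = -(1.35-1)/1.35 = -0.25925926
PR^exp = 2.2^(-0.25925926) = 0.81512413
Factor = 1 - 0.77*(1 - 0.81512413) = 0.85764558
T_out = 545 * 0.85764558 = 467.42 K


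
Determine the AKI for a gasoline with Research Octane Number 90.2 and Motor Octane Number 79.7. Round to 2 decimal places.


AKI = (RON + MON) / 2
AKI = (90.2 + 79.7) / 2
AKI = 169.9 / 2 = 84.95


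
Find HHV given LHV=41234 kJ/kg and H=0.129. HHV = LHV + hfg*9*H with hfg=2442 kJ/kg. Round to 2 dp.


HHV = LHV + hfg * 9 * H
Water addition = 2442 * 9 * 0.129 = 2835.162 kJ/kg
HHV = 41234 + 2835.162 = 44069.16 kJ/kg


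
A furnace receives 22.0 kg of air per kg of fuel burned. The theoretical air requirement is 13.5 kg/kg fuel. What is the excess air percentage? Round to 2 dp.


Excess air = actual - stoichiometric = 22.0 - 13.5 = 8.50 kg/kg fuel
Excess air % = (excess / stoich) * 100 = (8.50 / 13.5) * 100 = 62.96%


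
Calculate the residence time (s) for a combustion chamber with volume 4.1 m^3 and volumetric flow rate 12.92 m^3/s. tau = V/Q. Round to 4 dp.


tau = V / Q_flow
tau = 4.1 / 12.92 = 0.3173 s


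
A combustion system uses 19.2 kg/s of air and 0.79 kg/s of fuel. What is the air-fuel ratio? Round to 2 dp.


AFR = m_air / m_fuel
AFR = 19.2 / 0.79 = 24.30


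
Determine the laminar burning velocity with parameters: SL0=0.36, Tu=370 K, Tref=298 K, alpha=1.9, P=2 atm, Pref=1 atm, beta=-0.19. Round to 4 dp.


SL = SL0 * (Tu/Tref)^alpha * (P/Pref)^beta
T ratio = 370/298 = 1.24161074
(T ratio)^alpha = 1.24161074^1.9 = 1.508594
(P/Pref)^beta = 2^(-0.19) = 0.876606
SL = 0.36 * 1.508594 * 0.876606 = 0.4761 m/s


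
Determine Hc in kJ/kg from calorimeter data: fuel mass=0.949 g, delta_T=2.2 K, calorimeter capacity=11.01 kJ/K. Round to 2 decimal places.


Hc = C_cal * delta_T / m_fuel
Q_released = 11.01 * 2.2 = 24.2220 kJ
m_fuel = 0.949 g = 0.949/1000 kg = 0.000949 kg
Hc = 24.2220 / 0.000949 = 25523.71 kJ/kg


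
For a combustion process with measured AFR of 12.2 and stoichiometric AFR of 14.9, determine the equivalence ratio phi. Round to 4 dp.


phi = AFR_stoich / AFR_actual
phi = 14.9 / 12.2 = 1.2213


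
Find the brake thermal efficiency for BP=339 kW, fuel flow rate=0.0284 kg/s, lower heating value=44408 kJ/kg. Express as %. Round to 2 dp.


eta_BTE = (BP / (mf * LHV)) * 100
Denominator = 0.0284 * 44408 = 1261.1872 kW
eta_BTE = (339 / 1261.1872) * 100 = 26.88%


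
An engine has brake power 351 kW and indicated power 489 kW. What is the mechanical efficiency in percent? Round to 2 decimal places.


eta_mech = (BP / IP) * 100
Ratio = 351 / 489 = 0.7178
eta_mech = 0.7178 * 100 = 71.78%


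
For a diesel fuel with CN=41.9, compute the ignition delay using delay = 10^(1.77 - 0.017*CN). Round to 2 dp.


delay = 10^(1.77 - 0.017*CN)
Exponent = 1.77 - 0.017*41.9 = 1.0577
delay = 10^1.0577 = 11.42 ms


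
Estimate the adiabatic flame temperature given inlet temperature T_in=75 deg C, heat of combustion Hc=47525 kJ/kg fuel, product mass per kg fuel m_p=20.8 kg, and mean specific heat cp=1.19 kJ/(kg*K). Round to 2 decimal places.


T_ad = T_in + Hc / (m_p * cp)
Denominator = 20.8 * 1.19 = 24.7520
Temperature rise = 47525 / 24.7520 = 1920.05 K
T_ad = 75 + 1920.05 = 1995.05 deg C
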